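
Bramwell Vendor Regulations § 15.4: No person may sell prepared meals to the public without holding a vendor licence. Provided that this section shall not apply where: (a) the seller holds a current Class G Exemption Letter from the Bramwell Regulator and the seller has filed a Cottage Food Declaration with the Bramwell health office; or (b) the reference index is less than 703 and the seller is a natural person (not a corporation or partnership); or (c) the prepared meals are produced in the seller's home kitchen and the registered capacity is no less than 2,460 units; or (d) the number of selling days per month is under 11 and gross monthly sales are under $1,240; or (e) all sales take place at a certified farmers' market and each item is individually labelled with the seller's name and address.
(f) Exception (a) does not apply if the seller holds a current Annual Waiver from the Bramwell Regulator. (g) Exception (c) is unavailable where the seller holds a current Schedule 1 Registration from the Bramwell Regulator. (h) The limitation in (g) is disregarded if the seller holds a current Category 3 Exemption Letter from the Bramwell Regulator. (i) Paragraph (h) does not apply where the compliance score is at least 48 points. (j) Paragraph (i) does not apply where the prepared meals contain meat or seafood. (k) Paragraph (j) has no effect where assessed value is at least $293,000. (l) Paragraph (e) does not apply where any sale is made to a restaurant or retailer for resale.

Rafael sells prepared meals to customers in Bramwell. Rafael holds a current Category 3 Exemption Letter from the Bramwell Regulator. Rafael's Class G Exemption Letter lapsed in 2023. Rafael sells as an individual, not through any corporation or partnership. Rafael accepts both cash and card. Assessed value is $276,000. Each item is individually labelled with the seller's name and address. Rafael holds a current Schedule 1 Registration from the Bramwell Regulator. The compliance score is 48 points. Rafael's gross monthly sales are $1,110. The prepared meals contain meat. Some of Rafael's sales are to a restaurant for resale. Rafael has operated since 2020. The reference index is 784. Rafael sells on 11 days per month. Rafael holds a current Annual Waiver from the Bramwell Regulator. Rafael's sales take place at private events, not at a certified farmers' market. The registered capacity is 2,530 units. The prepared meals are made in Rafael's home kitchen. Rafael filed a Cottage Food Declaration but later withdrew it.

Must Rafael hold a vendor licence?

Exception (a) fails — no current Class G Exemption Letter is held.
Exception (b) fails — the reference index is 784, not less than 703.
All of (c)'s requirements are met (the prepared meals are home-kitchen produced; the registered capacity is 2,530 units, meeting the 2,460 units threshold). As to paragraphs (g)–(k): (g) is engaged (a current Schedule 1 Registration is held), but yields to (h): (h) is engaged — a current Category 3 Exemption Letter is held. (i) applies (the compliance score is 48 points, meeting the 48 points threshold), but is itself disapplied by (j): (j) is engaged — the prepared meals contain meat. (k) is not engaged (assessed value is $276,000, short of $293,000), so (j) stands. Exception (c) stands.
Exception (d) requires that the number of selling days per month is under 11; but the number of selling days per month is 11, not under 11, so (d) is unavailable.
Exception (e) does not apply: sales are at private events, not a certified farmers' market.

No — exception (c) applies; Rafael is not required to hold a vendor licence.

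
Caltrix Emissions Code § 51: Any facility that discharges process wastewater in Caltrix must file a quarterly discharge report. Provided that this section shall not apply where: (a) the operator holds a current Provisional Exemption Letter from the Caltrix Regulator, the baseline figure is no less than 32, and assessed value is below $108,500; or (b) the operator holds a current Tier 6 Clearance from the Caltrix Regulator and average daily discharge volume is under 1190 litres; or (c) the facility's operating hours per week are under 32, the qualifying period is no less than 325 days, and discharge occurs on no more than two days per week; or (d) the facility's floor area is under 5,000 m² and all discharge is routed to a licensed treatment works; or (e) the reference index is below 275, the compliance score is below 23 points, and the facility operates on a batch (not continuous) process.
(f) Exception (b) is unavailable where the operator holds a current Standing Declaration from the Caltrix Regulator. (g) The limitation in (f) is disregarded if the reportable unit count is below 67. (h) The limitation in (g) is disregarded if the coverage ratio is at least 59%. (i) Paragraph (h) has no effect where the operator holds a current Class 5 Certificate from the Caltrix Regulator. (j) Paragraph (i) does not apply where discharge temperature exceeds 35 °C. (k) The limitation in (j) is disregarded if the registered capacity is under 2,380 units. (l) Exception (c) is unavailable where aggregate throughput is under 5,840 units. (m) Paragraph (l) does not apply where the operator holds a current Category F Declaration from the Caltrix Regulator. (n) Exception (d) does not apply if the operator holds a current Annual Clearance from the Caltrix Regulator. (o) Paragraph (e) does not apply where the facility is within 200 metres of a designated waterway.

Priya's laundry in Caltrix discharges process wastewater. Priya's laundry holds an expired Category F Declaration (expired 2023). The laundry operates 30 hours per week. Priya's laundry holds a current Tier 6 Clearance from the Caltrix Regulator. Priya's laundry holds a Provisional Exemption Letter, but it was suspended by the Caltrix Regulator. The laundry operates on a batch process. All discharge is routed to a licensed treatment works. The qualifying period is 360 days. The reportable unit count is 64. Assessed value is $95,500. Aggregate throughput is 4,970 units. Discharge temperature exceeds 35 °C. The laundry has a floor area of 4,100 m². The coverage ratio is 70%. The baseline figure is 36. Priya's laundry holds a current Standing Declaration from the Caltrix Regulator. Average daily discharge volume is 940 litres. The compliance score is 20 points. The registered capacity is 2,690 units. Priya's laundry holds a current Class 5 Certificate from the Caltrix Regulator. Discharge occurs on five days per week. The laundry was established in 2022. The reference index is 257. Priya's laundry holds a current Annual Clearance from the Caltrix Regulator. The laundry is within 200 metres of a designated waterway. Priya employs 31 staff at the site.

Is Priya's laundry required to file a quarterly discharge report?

Yes — Priya's laundry must file a quarterly discharge report.

Exception (a) does not apply: the Provisional Exemption Letter is not current.
Exception (b)'s conditions are all satisfied: a current Tier 6 Clearance is held; average daily discharge volume is 940 litres, under the 1190 litres limit. But applying paragraphs (f)–(k): (f) operates against (b): a current Standing Declaration is held. (g) operates (the reportable unit count is 64, below the 67 limit), but is itself disapplied by (h): (h) operates against (g): the coverage ratio is 70%, meeting the 59% threshold. (i) operates (a current Class 5 Certificate is held), but is overridden by (j): (j) applies — discharge temperature exceeds 35 °C. (k), which would lift (j), is not triggered — the registered capacity is 2,690 units, not under 2,380 units. So (b) is unavailable.
Exception (c) does not apply: discharge occurs on five days per week.
Exception (d) is satisfied on its face — the facility's floor area is 4,100 m², under the 5,000 m² limit; discharge is routed to a licensed treatment works. However, paragraph (n) must be considered: (n) operates against (d): a current Annual Clearance is held. (d) is therefore removed.
All of (e)'s requirements are met (the reference index is 257, below the 275 limit; the compliance score is 20 points, below the 23 points limit; the facility operates on a batch process). But: (o) operates against (e): the laundry is within 200 m of a designated waterway. So (e) is unavailable.
None of the exceptions is available; § 51 applies in full.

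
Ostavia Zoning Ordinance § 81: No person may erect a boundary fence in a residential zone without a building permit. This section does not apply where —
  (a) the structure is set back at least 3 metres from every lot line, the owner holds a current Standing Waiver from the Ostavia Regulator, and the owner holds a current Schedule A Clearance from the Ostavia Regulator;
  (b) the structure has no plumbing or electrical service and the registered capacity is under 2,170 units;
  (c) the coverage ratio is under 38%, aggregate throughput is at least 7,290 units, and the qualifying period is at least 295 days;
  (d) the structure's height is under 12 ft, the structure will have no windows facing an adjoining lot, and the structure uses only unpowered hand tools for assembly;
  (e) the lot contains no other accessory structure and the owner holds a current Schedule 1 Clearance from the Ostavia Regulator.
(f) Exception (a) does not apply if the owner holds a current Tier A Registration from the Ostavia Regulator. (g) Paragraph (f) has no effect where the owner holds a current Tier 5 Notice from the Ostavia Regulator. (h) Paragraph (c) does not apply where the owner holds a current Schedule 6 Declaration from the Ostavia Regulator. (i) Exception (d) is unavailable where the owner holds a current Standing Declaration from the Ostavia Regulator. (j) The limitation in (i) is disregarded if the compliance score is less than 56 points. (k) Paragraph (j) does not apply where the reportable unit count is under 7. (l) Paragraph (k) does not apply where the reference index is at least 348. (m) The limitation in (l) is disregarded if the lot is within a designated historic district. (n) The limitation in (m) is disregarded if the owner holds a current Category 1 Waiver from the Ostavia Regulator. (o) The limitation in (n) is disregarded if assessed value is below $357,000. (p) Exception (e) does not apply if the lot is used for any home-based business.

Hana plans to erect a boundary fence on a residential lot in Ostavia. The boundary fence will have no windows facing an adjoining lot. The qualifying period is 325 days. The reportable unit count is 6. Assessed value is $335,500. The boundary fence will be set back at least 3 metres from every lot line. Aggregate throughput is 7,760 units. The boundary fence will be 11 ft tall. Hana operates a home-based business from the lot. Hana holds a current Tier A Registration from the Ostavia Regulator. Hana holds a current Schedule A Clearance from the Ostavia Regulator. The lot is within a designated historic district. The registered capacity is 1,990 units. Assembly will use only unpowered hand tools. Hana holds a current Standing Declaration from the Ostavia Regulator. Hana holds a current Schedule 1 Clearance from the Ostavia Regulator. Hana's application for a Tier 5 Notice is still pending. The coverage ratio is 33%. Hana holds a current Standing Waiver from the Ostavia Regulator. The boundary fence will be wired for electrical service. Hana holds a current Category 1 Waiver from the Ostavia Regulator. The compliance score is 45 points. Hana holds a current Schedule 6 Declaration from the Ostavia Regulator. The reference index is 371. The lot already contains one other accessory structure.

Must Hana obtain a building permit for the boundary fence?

Exception (a): the setback is at least 3 m on every side; a current Standing Waiver is held; a current Schedule A Clearance is held — every condition holds. But: (f) operates against (a): a current Tier A Registration is held. (g) is not triggered (no current Tier 5 Notice is held), so (f) stands. (a) is therefore removed.
Exception (b) does not apply: electrical service is planned.
Exception (c)'s conditions are all satisfied: the coverage ratio is 33%, under the 38% limit; aggregate throughput is 7,760 units, meeting the 7,290 units threshold; the qualifying period is 325 days, meeting the 295 days threshold. However, paragraph (h) must be considered: (h) is triggered — a current Schedule 6 Declaration is held. (c) is therefore removed.
Exception (d): the structure's height is 11 ft, under the 12 ft limit; no windows face an adjoining lot; assembly uses only hand tools — every condition holds. But applying paragraphs (i)–(o): (i) is triggered — a current Standing Declaration is held. (j) would limit (i) — the compliance score is 45 points, less than the 56 points limit — but (k) sets (j) aside: (k) operates against (j): the reportable unit count is 6, under the 7 limit. (l) would limit (k) — the reference index is 371, meeting the 348 threshold — but (m) sets (l) aside: (m) is triggered — the lot is in a historic district. (n) would limit (m) — a current Category 1 Waiver is held — but (o) sets (n) aside: (o) operates — assessed value is $335,500, below the $357,000 limit. (d) is therefore removed.
Exception (e) requires that the lot contains no other accessory structure; but the lot already has another accessory structure, so (e) is unavailable.
No exception applies. The general rule governs.

Yes — Hana must obtain a building permit.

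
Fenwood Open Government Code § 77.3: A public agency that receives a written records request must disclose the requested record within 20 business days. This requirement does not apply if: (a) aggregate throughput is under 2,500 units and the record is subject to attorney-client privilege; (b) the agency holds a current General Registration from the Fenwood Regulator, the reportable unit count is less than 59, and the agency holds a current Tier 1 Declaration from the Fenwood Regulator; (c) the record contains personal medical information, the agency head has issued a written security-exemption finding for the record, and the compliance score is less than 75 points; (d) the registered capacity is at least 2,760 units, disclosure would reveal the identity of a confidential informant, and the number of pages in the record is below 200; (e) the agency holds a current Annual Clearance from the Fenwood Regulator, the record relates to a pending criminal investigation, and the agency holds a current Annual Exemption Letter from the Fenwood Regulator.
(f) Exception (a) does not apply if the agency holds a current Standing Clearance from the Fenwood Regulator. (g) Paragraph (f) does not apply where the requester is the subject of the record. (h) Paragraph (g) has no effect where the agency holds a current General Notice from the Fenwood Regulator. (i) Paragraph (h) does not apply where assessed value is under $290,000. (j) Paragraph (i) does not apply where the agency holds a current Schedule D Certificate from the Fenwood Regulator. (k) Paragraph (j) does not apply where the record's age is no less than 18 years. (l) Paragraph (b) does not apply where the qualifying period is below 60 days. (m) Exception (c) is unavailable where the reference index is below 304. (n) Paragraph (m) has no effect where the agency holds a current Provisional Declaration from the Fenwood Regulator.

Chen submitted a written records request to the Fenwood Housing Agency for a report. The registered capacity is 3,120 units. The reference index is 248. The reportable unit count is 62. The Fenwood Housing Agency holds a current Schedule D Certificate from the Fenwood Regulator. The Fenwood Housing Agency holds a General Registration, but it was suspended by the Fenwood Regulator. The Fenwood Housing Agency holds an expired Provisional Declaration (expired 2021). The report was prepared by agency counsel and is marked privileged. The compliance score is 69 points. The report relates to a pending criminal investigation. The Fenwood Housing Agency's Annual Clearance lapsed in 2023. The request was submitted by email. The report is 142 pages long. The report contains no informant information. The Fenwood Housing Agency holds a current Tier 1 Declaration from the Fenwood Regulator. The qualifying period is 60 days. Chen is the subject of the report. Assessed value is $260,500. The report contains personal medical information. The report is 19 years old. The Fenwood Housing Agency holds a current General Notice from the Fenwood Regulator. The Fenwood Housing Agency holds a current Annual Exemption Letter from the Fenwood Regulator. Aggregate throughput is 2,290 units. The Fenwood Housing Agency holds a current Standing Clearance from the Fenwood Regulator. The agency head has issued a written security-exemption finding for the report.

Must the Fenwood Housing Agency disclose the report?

No — exception (a) applies; the Fenwood Housing Agency is not required to disclose the report.

Exception (a): aggregate throughput is 2,290 units, under the 2,500 units limit; the report is privileged — every condition holds. Under paragraphs (f)–(k): (f) would limit (a) — a current Standing Clearance is held — but (g) sets (f) aside: (g) is triggered — Chen is the subject of the report. (h) would limit (g) — a current General Notice is held — but (i) sets (h) aside: (i) operates — assessed value is $260,500, under the $290,000 limit. (j) would limit (i) — a current Schedule D Certificate is held — but (k) sets (j) aside: (k) is engaged — the record's age is 19 years, meeting the 18 years threshold. Exception (a) stands.
Exception (b) requires that the agency holds a current General Registration from the Fenwood Regulator; but no current General Registration is held, so (b) is unavailable.
Exception (c)'s conditions are all satisfied: the report contains personal medical information; a written security-exemption finding has been issued; the compliance score is 69 points, less than the 75 points limit. But applying paragraphs (m)–(n): (m) is engaged — the reference index is 248, below the 304 limit. (n) is not engaged (there is no Provisional Declaration in force), so (m) stands. So (c) is unavailable.
Exception (d) fails — the report contains no informant information.
Exception (e) fails — no current Annual Clearance is held.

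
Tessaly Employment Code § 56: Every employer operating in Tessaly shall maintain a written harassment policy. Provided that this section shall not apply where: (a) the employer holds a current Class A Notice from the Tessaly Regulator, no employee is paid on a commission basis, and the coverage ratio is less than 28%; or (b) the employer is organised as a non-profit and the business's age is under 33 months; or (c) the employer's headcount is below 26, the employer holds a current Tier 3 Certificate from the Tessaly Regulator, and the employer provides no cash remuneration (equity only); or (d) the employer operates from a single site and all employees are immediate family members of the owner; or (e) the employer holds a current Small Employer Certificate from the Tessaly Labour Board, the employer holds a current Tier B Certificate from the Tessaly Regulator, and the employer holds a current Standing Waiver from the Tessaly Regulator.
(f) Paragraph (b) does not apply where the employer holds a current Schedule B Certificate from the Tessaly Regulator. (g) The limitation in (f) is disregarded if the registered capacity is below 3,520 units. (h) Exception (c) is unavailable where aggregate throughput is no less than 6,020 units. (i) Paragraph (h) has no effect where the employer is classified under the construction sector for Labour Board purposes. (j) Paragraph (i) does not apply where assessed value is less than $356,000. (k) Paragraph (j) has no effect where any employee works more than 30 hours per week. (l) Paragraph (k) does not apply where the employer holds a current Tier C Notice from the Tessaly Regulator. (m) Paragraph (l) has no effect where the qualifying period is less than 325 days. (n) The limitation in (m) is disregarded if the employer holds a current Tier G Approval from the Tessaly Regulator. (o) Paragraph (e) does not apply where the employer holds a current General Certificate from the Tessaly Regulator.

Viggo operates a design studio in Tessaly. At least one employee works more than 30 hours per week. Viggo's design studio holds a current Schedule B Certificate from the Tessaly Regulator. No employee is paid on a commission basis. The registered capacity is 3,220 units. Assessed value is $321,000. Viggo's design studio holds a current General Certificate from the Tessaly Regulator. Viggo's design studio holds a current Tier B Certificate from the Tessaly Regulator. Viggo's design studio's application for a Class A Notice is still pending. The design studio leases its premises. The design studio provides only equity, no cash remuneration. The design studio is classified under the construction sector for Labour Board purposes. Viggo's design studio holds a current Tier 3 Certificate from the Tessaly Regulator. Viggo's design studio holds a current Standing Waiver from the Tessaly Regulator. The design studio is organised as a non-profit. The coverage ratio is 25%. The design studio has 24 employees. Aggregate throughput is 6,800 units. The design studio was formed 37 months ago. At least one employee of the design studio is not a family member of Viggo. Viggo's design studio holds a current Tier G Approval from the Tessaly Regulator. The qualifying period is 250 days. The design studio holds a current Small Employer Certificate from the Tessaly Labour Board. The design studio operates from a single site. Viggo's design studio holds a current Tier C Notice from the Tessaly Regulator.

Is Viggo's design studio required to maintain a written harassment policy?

Exception (a) requires that the employer holds a current Class A Notice from the Tessaly Regulator; but no current Class A Notice is held, so (a) is unavailable.
Exception (b) does not apply: the business's age is 37 months, not under 33 months.
All of (c)'s requirements are met (the employer's headcount is 24, below the 26 limit; a current Tier 3 Certificate is held; remuneration is equity-only). However, paragraphs (h)–(n) must be considered: (h) operates against (c): aggregate throughput is 6,800 units, meeting the 6,020 units threshold. (i) applies (the design studio is classified under the construction sector), but yields to (j): (j) operates against (i): assessed value is $321,000, less than the $356,000 limit. (k) would limit (j) — at least one employee exceeds 30 hours/week — but (l) sets (k) aside: (l) operates against (k): a current Tier C Notice is held. (m) would limit (l) — the qualifying period is 250 days, less than the 325 days limit — but (n) sets (m) aside: (n) applies — a current Tier G Approval is held. (c) is therefore removed.
Exception (d) does not apply: at least one employee is not a family member.
All of (e)'s requirements are met (a current Small Employer Certificate is held; a current Tier B Certificate is held; a current Standing Waiver is held). However, paragraph (o) must be considered: (o) operates against (e): a current General Certificate is held. So (e) is unavailable.
None of the exceptions is available; § 56 applies in full.

Yes — Viggo's design studio must maintain a written harassment policy.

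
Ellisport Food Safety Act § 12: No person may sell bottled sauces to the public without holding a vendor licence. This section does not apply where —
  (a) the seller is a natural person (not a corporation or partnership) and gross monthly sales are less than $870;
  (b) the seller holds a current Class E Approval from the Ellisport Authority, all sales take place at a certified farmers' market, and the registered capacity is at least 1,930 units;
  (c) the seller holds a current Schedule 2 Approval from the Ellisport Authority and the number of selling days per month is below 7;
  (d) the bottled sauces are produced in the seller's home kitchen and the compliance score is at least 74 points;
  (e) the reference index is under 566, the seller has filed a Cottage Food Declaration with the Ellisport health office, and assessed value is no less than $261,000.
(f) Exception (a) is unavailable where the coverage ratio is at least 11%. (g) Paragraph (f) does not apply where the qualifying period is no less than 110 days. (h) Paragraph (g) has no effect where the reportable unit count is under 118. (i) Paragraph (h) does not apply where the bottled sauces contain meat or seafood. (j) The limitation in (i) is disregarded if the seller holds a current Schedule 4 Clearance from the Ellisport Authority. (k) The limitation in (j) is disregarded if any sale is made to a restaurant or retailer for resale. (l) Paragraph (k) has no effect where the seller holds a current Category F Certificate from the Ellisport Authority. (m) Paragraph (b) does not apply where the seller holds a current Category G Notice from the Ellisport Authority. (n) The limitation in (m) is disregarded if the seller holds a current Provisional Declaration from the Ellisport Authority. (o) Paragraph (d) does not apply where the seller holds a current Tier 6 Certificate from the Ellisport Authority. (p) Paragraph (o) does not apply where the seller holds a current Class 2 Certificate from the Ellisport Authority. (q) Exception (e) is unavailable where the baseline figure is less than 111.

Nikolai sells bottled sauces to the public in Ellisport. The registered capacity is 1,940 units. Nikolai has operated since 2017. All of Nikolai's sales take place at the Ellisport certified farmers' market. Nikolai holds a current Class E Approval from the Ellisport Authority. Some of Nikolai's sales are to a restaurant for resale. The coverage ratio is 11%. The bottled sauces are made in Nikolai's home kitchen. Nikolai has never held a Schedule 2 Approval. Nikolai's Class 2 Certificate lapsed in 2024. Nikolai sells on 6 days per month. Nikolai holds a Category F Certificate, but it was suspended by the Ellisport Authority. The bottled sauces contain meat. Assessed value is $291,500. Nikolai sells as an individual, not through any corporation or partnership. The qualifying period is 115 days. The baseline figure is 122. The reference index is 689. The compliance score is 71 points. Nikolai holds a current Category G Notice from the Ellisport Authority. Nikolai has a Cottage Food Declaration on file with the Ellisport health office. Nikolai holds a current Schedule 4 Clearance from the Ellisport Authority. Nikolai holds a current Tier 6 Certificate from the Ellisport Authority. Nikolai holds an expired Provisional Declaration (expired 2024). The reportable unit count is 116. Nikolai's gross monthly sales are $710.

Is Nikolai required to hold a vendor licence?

All of (a)'s requirements are met (the seller is a natural person; gross monthly sales are $710, less than the $870 limit). Under paragraphs (f)–(l): (f) would limit (a) — the coverage ratio is 11%, meeting the 11% threshold — but (g) sets (f) aside: (g) operates — the qualifying period is 115 days, meeting the 110 days threshold. (h) would limit (g) — the reportable unit count is 116, under the 118 limit — but (i) sets (h) aside: (i) is engaged — the bottled sauces contain meat. (j) would limit (i) — a current Schedule 4 Clearance is held — but (k) sets (j) aside: (k) applies — some sales are to a restaurant for resale. (l), which would lift (k), is not engaged — no current Category F Certificate is held. Exception (a) stands.
All of (b)'s requirements are met (a current Class E Approval is held; all sales are at a certified farmers' market; the registered capacity is 1,940 units, meeting the 1,930 units threshold). But applying paragraphs (m)–(n): (m) operates against (b): a current Category G Notice is held. (n), which would lift (m), is not triggered — there is no Provisional Declaration in force. (b) is therefore removed.
Exception (c) does not apply: the Schedule 2 Approval is not current.
Exception (d) fails — the compliance score is 71 points, short of 74 points.
Exception (e) fails — the reference index is 689, not under 566.

No — exception (a) applies; Nikolai is not required to hold a vendor licence.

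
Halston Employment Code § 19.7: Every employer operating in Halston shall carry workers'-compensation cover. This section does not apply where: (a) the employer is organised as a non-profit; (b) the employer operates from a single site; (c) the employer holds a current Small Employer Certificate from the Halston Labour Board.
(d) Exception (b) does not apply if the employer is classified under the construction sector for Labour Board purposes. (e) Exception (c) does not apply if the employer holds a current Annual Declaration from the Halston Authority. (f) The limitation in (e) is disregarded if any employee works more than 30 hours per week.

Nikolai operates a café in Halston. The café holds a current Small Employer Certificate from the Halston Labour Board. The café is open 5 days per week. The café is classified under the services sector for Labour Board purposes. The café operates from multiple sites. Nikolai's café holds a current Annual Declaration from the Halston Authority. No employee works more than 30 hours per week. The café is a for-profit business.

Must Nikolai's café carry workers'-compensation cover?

Yes — Nikolai's café must carry workers'-compensation cover.

Exception (a) requires that the employer is organised as a non-profit; but the employer is for-profit, so (a) is unavailable.
Exception (b) does not apply: the employer operates from multiple sites.
Exception (c)'s conditions are all satisfied: a current Small Employer Certificate is held. However, paragraphs (e)–(f) must be considered: (e) operates against (c): a current Annual Declaration is held. (f), which would lift (e), is not engaged — no employee exceeds 30 hours/week. (c) is therefore removed.
None of the exceptions is available; § 19.7 applies in full.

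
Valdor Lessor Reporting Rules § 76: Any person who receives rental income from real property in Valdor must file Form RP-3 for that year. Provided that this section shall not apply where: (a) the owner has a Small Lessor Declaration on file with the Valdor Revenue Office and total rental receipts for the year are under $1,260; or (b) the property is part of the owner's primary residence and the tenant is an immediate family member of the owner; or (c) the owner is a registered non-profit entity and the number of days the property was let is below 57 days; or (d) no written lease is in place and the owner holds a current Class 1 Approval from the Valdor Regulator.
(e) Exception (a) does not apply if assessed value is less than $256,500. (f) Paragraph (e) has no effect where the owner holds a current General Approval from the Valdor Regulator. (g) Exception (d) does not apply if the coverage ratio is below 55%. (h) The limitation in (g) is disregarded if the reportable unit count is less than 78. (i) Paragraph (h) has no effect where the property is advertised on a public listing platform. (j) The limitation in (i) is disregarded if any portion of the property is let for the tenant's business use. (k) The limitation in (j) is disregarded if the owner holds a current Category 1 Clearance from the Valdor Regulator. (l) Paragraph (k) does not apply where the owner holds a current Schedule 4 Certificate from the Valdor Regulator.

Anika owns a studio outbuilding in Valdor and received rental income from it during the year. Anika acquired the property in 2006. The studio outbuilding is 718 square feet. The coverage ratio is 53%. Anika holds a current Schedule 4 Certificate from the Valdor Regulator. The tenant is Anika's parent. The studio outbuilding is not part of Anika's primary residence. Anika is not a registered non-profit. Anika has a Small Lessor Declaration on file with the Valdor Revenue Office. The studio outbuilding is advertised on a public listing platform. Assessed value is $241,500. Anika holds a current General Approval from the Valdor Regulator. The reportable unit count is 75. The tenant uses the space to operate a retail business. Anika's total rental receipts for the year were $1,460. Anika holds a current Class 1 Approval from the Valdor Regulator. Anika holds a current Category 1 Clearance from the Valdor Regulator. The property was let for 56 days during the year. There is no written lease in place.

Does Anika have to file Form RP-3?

No — exception (d) applies; Anika is not required to file Form RP-3.

Exception (a) does not apply: total rental receipts for the year are $1,460, not under $1,260.
Exception (b) does not apply: the studio outbuilding is not part of the primary residence.
Exception (c) fails — Anika is not a registered non-profit.
Exception (d): there is no written lease; a current Class 1 Approval is held — every condition holds. As to paragraphs (g)–(l): (g) operates (the coverage ratio is 53%, below the 55% limit), but is overridden by (h): (h) operates against (g): the reportable unit count is 75, less than the 78 limit. (i) is triggered (the property is publicly advertised), but yields to (j): (j) operates against (i): the space is let for business use. (k) would limit (j) — a current Category 1 Clearance is held — but (l) sets (k) aside: (l) operates against (k): a current Schedule 4 Certificate is held. Exception (d) stands.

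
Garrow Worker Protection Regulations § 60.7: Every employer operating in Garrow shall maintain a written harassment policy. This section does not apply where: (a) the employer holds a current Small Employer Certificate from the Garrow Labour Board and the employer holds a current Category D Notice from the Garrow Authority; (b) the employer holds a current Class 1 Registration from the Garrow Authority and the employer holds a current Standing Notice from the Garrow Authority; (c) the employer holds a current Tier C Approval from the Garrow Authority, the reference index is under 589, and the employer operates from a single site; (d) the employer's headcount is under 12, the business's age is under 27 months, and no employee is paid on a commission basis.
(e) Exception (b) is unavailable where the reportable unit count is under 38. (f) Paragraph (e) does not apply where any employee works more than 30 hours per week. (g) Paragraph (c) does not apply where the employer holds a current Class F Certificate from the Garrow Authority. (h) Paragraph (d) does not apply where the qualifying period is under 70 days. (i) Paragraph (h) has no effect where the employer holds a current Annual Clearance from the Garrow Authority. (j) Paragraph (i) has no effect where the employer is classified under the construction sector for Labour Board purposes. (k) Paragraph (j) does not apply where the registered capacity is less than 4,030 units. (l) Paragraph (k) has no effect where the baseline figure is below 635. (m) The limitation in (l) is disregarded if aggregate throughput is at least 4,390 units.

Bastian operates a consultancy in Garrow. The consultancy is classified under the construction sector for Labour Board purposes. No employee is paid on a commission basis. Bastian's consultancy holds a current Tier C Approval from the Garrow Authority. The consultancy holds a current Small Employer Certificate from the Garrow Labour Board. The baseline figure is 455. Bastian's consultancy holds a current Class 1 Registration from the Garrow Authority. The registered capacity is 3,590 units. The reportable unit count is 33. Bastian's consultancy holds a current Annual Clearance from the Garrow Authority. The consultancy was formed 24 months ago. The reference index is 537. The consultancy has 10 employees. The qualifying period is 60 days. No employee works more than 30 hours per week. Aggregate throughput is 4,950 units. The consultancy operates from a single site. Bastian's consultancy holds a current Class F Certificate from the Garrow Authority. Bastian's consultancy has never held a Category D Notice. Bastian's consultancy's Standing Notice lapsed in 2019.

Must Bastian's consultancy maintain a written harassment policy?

No — exception (d) applies; Bastian's consultancy is not required to maintain a written harassment policy.

Exception (a) fails — the Category D Notice is not current.
Exception (b) does not apply: the Standing Notice is not current.
All of (c)'s requirements are met (a current Tier C Approval is held; the reference index is 537, under the 589 limit; the employer operates from a single site). Turning to paragraph (g): (g) operates against (c): a current Class F Certificate is held. (c) is therefore removed.
Exception (d)'s conditions are all satisfied: the employer's headcount is 10, under the 12 limit; the business's age is 24 months, under the 27 months limit; no employee is paid on commission. As to paragraphs (h)–(m): (h) would limit (d) — the qualifying period is 60 days, under the 70 days limit — but (i) sets (h) aside: (i) is triggered — a current Annual Clearance is held. (j) is triggered (the consultancy is classified under the construction sector), but is set aside by (k): (k) operates against (j): the registered capacity is 3,590 units, less than the 4,030 units limit. (l) would limit (k) — the baseline figure is 455, below the 635 limit — but (m) sets (l) aside: (m) operates against (l): aggregate throughput is 4,950 units, meeting the 4,390 units threshold. Exception (d) stands.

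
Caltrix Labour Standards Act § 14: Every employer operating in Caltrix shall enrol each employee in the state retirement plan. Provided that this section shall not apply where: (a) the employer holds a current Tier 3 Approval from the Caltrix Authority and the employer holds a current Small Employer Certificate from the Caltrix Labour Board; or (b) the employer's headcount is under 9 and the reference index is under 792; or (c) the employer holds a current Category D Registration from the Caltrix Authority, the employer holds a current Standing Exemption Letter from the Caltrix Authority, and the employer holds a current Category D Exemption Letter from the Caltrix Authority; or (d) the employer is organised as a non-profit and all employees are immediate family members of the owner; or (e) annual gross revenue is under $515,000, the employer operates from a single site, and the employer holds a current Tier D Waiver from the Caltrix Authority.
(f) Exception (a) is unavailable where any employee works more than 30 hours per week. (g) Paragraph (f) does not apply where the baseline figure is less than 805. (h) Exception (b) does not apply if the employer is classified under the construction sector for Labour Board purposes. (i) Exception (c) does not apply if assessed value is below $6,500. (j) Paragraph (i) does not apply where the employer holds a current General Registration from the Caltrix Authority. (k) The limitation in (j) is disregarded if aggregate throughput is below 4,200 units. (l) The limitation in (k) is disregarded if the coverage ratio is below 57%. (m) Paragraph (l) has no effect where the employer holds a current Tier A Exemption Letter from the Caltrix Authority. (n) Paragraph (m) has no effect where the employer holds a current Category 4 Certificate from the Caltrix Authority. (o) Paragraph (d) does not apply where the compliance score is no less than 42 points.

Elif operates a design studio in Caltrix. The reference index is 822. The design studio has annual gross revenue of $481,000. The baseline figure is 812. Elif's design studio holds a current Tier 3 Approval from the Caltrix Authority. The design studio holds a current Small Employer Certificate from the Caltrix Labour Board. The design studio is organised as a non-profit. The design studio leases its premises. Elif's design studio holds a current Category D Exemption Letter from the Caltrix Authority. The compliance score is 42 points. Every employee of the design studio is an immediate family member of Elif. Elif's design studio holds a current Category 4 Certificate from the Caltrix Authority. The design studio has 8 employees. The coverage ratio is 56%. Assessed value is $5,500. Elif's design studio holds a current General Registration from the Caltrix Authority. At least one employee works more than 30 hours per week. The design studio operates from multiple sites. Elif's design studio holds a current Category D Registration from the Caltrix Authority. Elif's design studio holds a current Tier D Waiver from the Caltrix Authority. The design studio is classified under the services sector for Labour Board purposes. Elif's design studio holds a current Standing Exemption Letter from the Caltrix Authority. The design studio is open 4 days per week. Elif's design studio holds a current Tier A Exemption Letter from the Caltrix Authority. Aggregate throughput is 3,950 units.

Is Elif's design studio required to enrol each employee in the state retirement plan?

No — exception (c) applies; Elif's design studio is not required to enrol each employee in the state retirement plan.

All of (a)'s requirements are met (a current Tier 3 Approval is held; a current Small Employer Certificate is held). However, paragraphs (f)–(g) must be considered: (f) is triggered — at least one employee exceeds 30 hours/week. (g) does not operate here (the baseline figure is 812, not less than 805), so (f) stands. So (a) is unavailable.
Exception (b) requires that the reference index is under 792; but the reference index is 822, not under 792, so (b) is unavailable.
All of (c)'s requirements are met (a current Category D Registration is held; a current Standing Exemption Letter is held; a current Category D Exemption Letter is held). Under paragraphs (i)–(n): (i) applies (assessed value is $5,500, below the $6,500 limit), but is itself disapplied by (j): (j) operates against (i): a current General Registration is held. (k) would limit (j) — aggregate throughput is 3,950 units, below the 4,200 units limit — but (l) sets (k) aside: (l) operates against (k): the coverage ratio is 56%, below the 57% limit. (m) would limit (l) — a current Tier A Exemption Letter is held — but (n) sets (m) aside: (n) operates against (m): a current Category 4 Certificate is held. So (c) applies.
Exception (d): the employer is a non-profit; every employee is an immediate family member — every condition holds. However, paragraph (o) must be considered: (o) is triggered — the compliance score is 42 points, meeting the 42 points threshold. So (d) is unavailable.
Exception (e) fails — the employer operates from multiple sites.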